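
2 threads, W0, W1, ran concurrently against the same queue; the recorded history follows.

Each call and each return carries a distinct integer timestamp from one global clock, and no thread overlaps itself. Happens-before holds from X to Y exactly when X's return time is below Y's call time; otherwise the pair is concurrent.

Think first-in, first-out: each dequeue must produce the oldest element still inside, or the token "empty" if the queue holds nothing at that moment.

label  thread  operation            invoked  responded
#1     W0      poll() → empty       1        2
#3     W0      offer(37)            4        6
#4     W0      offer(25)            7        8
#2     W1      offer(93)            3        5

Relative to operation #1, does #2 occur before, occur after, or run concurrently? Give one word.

#2 spans [3,5], #1 spans [1,2]
resp(#1)=2 < inv(#2)=3

after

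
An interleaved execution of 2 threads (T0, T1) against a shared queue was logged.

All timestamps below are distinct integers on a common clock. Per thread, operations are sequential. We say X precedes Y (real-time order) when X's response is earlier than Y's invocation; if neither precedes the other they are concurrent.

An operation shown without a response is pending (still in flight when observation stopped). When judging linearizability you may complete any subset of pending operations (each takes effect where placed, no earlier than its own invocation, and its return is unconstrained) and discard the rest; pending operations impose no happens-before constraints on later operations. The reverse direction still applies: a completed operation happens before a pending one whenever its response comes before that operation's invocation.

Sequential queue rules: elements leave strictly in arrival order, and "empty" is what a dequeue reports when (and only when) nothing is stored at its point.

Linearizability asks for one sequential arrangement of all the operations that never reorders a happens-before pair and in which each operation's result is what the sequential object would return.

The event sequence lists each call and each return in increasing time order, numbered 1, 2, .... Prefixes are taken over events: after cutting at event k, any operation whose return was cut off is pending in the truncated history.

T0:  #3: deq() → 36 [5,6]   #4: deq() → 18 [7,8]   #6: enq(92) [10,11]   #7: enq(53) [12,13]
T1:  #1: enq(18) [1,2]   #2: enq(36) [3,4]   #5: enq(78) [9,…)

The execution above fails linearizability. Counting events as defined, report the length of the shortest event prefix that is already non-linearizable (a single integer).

6

events 1..5 are linearizable, e.g. via #1, #2:
step 1: #1 enq(18) — queue <18>
step 2: #2 enq(36) — queue <18,36>
include event 6 — #3 responding at 6 — and every candidate order breaks
take #1, #2, #3: step 3 already fails, because #3 deq() → 36 cannot occur there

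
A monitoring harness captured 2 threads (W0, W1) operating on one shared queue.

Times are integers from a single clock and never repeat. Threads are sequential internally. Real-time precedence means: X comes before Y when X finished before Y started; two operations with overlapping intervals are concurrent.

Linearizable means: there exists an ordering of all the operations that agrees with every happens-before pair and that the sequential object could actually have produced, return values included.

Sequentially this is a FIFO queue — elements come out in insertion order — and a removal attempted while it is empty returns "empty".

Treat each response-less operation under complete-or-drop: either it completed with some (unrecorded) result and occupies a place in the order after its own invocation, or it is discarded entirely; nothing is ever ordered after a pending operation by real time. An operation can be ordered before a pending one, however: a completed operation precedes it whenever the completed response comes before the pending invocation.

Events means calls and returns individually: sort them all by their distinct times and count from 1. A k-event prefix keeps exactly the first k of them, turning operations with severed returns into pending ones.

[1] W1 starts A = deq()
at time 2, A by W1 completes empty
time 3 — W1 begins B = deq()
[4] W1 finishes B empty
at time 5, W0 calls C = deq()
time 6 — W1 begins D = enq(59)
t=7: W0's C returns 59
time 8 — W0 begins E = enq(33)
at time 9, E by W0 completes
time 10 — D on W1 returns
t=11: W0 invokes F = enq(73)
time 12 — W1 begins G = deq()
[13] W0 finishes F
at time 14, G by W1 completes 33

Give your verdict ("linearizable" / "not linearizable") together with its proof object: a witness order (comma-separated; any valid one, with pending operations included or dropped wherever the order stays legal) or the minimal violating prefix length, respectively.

1. A deq() → empty, leaving queue <>
2. B deq() → empty, leaving queue <>
3. D enq(59), leaving queue <59>
4. C deq() → 59, leaving queue <>
5. E enq(33), leaving queue <33>
6. F enq(73), leaving queue <33,73>
7. G deq() → 33, leaving queue <73>

linearizable — witness: A, B, D, C, E, F, G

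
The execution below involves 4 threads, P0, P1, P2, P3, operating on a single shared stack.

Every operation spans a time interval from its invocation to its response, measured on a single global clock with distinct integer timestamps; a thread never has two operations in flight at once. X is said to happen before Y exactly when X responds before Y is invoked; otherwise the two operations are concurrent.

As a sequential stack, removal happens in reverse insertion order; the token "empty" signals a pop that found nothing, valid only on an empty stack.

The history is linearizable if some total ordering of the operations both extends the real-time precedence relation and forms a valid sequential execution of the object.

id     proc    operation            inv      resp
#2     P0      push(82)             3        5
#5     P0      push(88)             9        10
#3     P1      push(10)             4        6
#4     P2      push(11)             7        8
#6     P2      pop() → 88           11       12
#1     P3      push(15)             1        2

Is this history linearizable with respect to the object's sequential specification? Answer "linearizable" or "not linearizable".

one valid linearization: #1, #2, #3, #4, #5, #6
step 1: #1 push(15) — stack <15>
step 2: #2 push(82) — stack <15,82>
step 3: #3 push(10) — stack <15,82,10>
step 4: #4 push(11) — stack <15,82,10,11>
step 5: #5 push(88) — stack <15,82,10,11,88>
step 6: #6 pop() → 88 — stack <15,82,10,11>

linearizable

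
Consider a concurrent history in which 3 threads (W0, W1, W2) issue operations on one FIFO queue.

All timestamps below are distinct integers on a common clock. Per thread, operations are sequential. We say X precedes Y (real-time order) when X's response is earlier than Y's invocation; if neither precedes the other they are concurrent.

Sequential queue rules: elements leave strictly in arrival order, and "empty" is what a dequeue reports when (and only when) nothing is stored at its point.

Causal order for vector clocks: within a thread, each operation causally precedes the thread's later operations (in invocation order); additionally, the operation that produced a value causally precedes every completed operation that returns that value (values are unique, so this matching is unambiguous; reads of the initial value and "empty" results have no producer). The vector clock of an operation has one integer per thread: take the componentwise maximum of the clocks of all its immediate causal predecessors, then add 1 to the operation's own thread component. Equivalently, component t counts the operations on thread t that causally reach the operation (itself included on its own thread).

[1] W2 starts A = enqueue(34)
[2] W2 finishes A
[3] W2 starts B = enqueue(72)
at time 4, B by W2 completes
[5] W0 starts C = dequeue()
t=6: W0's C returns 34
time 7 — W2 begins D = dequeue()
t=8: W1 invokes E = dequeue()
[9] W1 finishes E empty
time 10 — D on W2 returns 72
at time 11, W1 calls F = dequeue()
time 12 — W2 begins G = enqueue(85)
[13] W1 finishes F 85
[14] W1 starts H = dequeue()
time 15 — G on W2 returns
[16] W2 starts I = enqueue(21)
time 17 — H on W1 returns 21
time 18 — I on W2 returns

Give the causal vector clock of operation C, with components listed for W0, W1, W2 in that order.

root op A, invoked 1: fresh clock plus W2's own tick → (0, 0, 1)
root op E, invoked 8: fresh clock plus W1's own tick → (0, 1, 0)
invoked at 3, B merges VC(A)=(0, 0, 1) and bumps W2's slot → (0, 0, 2)
invoked at 5, C merges VC(A)=(0, 0, 1) and bumps W0's slot → (1, 0, 1)
invoked at 7, D merges VC(B)=(0, 0, 2) and bumps W2's slot → (0, 0, 3)
invoked at 12, G merges VC(D)=(0, 0, 3) and bumps W2's slot → (0, 0, 4)
invoked at 16, I merges VC(G)=(0, 0, 4) and bumps W2's slot → (0, 0, 5)
invoked at 11, F merges VC(E)=(0, 1, 0), VC(G)=(0, 0, 4) and bumps W1's slot → (0, 2, 4)
invoked at 14, H merges VC(F)=(0, 2, 4), VC(I)=(0, 0, 5) and bumps W1's slot → (0, 3, 5)
target: VC(C) = (1, 0, 1)

(1, 0, 1)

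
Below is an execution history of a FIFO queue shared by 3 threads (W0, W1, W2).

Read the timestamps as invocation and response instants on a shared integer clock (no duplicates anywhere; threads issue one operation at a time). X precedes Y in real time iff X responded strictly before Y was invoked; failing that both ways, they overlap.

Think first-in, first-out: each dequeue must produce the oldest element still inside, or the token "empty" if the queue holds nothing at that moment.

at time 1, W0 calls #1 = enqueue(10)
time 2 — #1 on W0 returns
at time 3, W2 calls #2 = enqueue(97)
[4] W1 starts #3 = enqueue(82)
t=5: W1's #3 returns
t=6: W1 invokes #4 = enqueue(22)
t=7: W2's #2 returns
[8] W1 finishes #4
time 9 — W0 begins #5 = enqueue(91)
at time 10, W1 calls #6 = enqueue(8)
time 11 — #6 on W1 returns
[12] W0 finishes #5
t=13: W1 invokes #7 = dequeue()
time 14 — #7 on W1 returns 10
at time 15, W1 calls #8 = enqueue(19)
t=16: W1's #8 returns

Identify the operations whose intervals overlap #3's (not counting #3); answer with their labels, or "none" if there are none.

#3 runs from 4 to 5; window-overlapping ops are concurrent
#1 [1,2]: before
#2 [3,7]: concurrent
#4 [6,8]: after
#5 [9,12]: after
#6 [10,11]: after
#7 [13,14]: after
#8 [15,16]: after

#2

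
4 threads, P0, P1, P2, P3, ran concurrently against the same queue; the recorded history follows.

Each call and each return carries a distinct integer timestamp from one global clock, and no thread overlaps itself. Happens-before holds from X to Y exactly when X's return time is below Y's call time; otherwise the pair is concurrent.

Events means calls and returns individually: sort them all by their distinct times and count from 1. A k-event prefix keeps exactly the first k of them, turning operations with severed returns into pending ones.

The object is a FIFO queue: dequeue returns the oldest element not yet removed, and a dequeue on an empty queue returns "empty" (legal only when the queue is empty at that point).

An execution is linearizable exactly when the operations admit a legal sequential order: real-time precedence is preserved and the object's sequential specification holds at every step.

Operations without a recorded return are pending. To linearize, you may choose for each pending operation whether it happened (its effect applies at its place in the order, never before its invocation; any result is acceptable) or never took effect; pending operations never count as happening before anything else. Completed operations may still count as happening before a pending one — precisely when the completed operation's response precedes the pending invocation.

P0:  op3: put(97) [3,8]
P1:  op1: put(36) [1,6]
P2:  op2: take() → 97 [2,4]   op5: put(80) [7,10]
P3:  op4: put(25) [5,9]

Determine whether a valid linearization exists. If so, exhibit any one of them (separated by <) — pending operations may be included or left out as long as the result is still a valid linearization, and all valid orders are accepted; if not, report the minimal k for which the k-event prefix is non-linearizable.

1. op3 put(97), leaving queue <97>
2. op1 put(36), leaving queue <97,36>
3. op2 take() → 97, leaving queue <36>
4. op4 put(25), leaving queue <36,25>
5. op5 put(80), leaving queue <36,25,80>

linearizable — witness: op3 < op1 < op2 < op4 < op5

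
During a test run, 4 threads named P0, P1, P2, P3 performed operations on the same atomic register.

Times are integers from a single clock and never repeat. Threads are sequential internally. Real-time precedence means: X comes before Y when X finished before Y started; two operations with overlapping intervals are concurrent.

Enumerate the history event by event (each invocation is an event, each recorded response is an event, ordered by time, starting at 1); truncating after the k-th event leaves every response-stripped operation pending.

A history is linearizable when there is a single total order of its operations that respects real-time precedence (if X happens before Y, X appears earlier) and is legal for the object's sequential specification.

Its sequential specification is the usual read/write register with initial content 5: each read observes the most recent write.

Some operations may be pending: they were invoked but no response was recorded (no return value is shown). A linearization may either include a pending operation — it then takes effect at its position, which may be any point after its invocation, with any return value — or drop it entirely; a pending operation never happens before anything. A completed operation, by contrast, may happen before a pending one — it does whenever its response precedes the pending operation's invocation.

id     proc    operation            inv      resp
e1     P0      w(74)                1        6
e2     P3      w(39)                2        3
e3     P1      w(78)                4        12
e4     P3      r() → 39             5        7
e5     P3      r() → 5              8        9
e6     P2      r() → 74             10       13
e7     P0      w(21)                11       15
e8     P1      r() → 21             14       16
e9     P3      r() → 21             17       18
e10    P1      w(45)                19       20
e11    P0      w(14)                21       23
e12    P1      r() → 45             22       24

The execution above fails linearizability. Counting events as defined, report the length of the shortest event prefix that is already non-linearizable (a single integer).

9

events 1..8 are linearizable; a witness order is e1, e2, e4:
after step 1 (e1 w(74)): value 74
after step 2 (e2 w(39)): value 39
after step 3 (e4 r() → 39): value 39
at event 9 (e5's time-9 response) nothing linearizes any more
including or dropping the 1 pending operation (e3) in any combination fails
one such order, e1, e2, e4, e5 (pending dropped), breaks at step 4 where e5 r() → 5 is illegal
one such order, e2, e1, e4, e5 (pending dropped), breaks at step 3 where e4 r() → 39 is illegal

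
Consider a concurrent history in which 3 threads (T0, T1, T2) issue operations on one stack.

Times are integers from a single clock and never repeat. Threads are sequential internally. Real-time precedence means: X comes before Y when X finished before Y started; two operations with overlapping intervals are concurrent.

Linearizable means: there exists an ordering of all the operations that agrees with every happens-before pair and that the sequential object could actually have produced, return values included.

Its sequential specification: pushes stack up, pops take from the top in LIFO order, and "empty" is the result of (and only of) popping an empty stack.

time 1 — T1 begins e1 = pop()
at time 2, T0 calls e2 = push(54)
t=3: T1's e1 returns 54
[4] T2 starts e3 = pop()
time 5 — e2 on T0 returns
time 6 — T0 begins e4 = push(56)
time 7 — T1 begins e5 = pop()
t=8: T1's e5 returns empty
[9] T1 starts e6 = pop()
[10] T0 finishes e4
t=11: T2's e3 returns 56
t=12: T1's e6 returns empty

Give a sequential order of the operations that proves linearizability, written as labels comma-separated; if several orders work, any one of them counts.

e2, e1, e4, e3, e5, e6

step 1: e2 push(54) — stack <54>
step 2: e1 pop() → 54 — stack <>
step 3: e4 push(56) — stack <56>
step 4: e3 pop() → 56 — stack <>
step 5: e5 pop() → empty — stack <>
step 6: e6 pop() → empty — stack <>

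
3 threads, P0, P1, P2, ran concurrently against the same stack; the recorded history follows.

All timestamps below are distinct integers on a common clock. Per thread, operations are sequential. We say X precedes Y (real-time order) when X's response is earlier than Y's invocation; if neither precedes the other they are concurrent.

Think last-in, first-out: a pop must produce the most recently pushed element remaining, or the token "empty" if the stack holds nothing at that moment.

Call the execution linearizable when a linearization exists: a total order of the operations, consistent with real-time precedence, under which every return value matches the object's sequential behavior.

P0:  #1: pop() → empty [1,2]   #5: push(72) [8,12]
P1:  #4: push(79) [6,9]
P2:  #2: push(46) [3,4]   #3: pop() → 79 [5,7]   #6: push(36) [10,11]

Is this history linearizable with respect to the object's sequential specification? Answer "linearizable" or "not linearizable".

linearizable

one valid linearization: #1, #2, #4, #3, #5, #6
1. #1 pop() → empty, leaving stack <>
2. #2 push(46), leaving stack <46>
3. #4 push(79), leaving stack <46,79>
4. #3 pop() → 79, leaving stack <46>
5. #5 push(72), leaving stack <46,72>
6. #6 push(36), leaving stack <46,72,36>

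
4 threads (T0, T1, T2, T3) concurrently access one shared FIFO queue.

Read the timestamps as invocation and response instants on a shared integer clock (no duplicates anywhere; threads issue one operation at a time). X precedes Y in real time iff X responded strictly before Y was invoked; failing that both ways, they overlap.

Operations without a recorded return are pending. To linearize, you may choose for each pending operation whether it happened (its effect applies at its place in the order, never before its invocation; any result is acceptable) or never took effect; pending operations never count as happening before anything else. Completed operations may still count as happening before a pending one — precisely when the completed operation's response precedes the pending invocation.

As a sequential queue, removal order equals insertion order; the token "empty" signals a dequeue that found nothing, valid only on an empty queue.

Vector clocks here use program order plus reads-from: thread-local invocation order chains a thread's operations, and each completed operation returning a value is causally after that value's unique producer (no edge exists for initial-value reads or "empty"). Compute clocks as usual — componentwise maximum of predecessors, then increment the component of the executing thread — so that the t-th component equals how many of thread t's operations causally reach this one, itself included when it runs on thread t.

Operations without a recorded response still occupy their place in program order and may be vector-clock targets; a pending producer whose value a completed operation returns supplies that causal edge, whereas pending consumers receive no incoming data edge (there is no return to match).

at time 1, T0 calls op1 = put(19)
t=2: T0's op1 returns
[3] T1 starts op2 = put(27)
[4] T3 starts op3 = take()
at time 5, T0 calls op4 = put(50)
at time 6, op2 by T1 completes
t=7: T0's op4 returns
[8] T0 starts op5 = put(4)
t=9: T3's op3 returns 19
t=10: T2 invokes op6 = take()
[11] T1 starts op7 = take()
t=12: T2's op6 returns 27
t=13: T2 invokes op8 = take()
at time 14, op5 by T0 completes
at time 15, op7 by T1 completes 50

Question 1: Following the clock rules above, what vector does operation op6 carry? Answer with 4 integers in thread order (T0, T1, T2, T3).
(0, 1, 1, 0)

op2, invoked 3, has no incoming edges; only T1's bump applies → (0, 1, 0, 0)
op1, invoked 1, has no incoming edges; only T0's bump applies → (1, 0, 0, 0)
VC(op6, invoked at 10): max of VC(op2)=(0, 1, 0, 0), then +1 on thread T2 → (0, 1, 1, 0)
VC(op3, invoked at 4): max of VC(op1)=(1, 0, 0, 0), then +1 on thread T3 → (1, 0, 0, 1)
VC(op4, invoked at 5): max of VC(op1)=(1, 0, 0, 0), then +1 on thread T0 → (2, 0, 0, 0)
VC(op8, invoked at 13): max of VC(op6)=(0, 1, 1, 0), then +1 on thread T2 → (0, 1, 2, 0)
VC(op5, invoked at 8): max of VC(op4)=(2, 0, 0, 0), then +1 on thread T0 → (3, 0, 0, 0)
VC(op7, invoked at 11): max of VC(op2)=(0, 1, 0, 0), VC(op4)=(2, 0, 0, 0), then +1 on thread T1 → (2, 2, 0, 0)
target: VC(op6) = (0, 1, 1, 0)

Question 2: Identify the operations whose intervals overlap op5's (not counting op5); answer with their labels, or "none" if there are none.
op3, op6, op7, op8

op5 spans [8,14]: anything still running between times 8 and 14 counts as concurrent
op1 [1,2]: before
op2 [3,6]: before
op3 [4,9]: concurrent
op4 [5,7]: before
op6 [10,12]: concurrent
op7 [11,15]: concurrent
op8 [13,…): concurrent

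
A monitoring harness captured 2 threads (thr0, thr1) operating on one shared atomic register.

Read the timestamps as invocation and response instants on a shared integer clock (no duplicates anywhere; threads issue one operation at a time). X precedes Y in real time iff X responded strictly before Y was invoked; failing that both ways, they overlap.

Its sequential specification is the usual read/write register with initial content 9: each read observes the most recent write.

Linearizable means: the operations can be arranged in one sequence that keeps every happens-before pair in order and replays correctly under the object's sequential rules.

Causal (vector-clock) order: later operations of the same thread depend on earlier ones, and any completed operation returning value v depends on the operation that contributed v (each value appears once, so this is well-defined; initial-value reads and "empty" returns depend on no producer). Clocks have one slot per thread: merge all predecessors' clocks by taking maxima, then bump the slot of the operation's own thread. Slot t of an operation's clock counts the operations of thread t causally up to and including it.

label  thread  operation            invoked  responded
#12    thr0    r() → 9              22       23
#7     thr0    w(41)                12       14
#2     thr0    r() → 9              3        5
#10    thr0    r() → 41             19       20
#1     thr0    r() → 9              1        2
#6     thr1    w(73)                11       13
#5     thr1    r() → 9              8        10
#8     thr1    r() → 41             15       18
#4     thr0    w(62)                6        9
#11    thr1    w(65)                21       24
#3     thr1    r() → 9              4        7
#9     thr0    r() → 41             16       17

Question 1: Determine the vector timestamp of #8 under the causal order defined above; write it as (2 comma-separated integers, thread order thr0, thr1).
(4, 4)

#3 (invocation 4): nothing precedes it; thr1's component alone gives (0, 1)
#1 (invocation 1): nothing precedes it; thr0's component alone gives (1, 0)
merge at #5 (invoked 8): VC(#3)=(0, 1), own-thread bump on thr1 → (0, 2)
merge at #2 (invoked 3): VC(#1)=(1, 0), own-thread bump on thr0 → (2, 0)
merge at #6 (invoked 11): VC(#5)=(0, 2), own-thread bump on thr1 → (0, 3)
merge at #4 (invoked 6): VC(#2)=(2, 0), own-thread bump on thr0 → (3, 0)
merge at #7 (invoked 12): VC(#4)=(3, 0), own-thread bump on thr0 → (4, 0)
merge at #9 (invoked 16): VC(#7)=(4, 0), own-thread bump on thr0 → (5, 0)
merge at #10 (invoked 19): VC(#7)=(4, 0), VC(#9)=(5, 0), own-thread bump on thr0 → (6, 0)
merge at #12 (invoked 22): VC(#10)=(6, 0), own-thread bump on thr0 → (7, 0)
merge at #8 (invoked 15): VC(#6)=(0, 3), VC(#7)=(4, 0), own-thread bump on thr1 → (4, 4)
merge at #11 (invoked 21): VC(#8)=(4, 4), own-thread bump on thr1 → (4, 5)
target: VC(#8) = (4, 4)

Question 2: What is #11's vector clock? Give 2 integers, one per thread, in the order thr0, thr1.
(4, 5)

#3, invoked 4, has no incoming edges; only thr1's bump applies → (0, 1)
#1, invoked 1, has no incoming edges; only thr0's bump applies → (1, 0)
invoked at 8, #5 merges VC(#3)=(0, 1) and bumps thr1's slot → (0, 2)
invoked at 3, #2 merges VC(#1)=(1, 0) and bumps thr0's slot → (2, 0)
invoked at 11, #6 merges VC(#5)=(0, 2) and bumps thr1's slot → (0, 3)
invoked at 6, #4 merges VC(#2)=(2, 0) and bumps thr0's slot → (3, 0)
invoked at 12, #7 merges VC(#4)=(3, 0) and bumps thr0's slot → (4, 0)
invoked at 16, #9 merges VC(#7)=(4, 0) and bumps thr0's slot → (5, 0)
invoked at 19, #10 merges VC(#7)=(4, 0), VC(#9)=(5, 0) and bumps thr0's slot → (6, 0)
invoked at 22, #12 merges VC(#10)=(6, 0) and bumps thr0's slot → (7, 0)
invoked at 15, #8 merges VC(#6)=(0, 3), VC(#7)=(4, 0) and bumps thr1's slot → (4, 4)
invoked at 21, #11 merges VC(#8)=(4, 4) and bumps thr1's slot → (4, 5)
target: VC(#11) = (4, 5)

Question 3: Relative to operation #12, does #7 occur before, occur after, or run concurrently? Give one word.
before

#7 spans [12,14], #12 spans [22,23]
resp(#7)=14 < inv(#12)=22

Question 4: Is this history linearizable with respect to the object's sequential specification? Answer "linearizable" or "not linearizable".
not linearizable

events 1..22 are fine; event 23 — the response of #12 at time 23 — makes the prefix non-linearizable
no legal order exists: 20 real-time-consistent candidates over 11 completed atomic register operations, all rejected
no completion choice of the 1 pending operation (#11) rescues it — every subset was tried
e.g. #1, #2, #3, #4, #5, #6, #7, #8, #9, #10, #12 (pending dropped): illegal at step 5, since #5 r() → 9 cannot apply there
e.g. #1, #2, #3, #4, #5, #6, #7, #9, #8, #10, #12 (pending dropped): illegal at step 5, since #5 r() → 9 cannot apply there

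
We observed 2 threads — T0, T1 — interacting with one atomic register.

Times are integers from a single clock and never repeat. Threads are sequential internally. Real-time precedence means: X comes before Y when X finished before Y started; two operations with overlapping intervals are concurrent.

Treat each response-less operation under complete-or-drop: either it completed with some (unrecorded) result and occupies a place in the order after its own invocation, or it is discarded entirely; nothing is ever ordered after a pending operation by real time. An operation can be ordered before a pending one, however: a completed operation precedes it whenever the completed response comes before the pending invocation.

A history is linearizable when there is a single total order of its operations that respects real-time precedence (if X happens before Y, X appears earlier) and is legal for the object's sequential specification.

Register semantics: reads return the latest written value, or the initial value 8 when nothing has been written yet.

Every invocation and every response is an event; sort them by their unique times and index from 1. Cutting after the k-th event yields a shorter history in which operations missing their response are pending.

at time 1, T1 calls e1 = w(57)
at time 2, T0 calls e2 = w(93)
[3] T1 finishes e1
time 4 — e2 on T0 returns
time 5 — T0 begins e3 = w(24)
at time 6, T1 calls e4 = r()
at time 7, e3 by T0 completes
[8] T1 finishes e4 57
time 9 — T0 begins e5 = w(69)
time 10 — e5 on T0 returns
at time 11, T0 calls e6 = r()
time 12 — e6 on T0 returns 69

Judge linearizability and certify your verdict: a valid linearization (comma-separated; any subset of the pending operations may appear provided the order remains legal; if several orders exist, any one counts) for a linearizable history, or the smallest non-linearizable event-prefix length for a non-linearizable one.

after step 1 (e2 w(93)): value 93
after step 2 (e1 w(57)): value 57
after step 3 (e4 r() → 57): value 57
after step 4 (e3 w(24)): value 24
after step 5 (e5 w(69)): value 69
after step 6 (e6 r() → 69): value 69

linearizable — witness: e2, e1, e4, e3, e5, e6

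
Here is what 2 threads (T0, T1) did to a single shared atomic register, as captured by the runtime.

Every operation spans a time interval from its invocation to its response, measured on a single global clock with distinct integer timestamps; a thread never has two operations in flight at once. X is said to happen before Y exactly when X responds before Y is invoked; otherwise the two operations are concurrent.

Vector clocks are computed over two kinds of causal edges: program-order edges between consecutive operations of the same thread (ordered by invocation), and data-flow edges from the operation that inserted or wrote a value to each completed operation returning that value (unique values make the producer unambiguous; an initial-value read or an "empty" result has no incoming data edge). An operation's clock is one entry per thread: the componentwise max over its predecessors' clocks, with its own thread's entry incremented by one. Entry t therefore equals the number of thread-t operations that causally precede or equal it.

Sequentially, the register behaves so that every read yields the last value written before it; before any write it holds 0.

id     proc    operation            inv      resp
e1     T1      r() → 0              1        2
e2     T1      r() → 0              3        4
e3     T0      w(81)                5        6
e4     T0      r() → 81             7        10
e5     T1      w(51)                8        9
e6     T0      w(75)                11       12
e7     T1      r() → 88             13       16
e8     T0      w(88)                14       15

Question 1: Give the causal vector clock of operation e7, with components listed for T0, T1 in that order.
Answer: (4, 4)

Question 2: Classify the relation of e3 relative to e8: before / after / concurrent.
Answer: before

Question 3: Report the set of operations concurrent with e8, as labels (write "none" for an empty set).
Answer: e7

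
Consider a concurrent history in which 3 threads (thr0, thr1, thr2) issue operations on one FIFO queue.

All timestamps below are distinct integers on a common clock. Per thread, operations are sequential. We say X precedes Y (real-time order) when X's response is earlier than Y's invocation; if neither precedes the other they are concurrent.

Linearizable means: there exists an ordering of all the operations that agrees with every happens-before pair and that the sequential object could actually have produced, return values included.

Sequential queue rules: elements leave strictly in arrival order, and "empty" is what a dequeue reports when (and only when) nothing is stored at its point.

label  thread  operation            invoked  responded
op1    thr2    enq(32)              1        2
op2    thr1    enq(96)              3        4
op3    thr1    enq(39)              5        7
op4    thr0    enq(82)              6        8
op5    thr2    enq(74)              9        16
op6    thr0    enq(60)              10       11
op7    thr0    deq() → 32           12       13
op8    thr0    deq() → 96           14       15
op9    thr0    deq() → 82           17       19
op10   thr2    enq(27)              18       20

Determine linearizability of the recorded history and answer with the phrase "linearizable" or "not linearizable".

linearizable

a witness: op1, op2, op4, op3, op5, op6, op7, op8, op9, op10
after step 1 (op1 enq(32)): queue <32>
after step 2 (op2 enq(96)): queue <32,96>
after step 3 (op4 enq(82)): queue <32,96,82>
after step 4 (op3 enq(39)): queue <32,96,82,39>
after step 5 (op5 enq(74)): queue <32,96,82,39,74>
after step 6 (op6 enq(60)): queue <32,96,82,39,74,60>
after step 7 (op7 deq() → 32): queue <96,82,39,74,60>
after step 8 (op8 deq() → 96): queue <82,39,74,60>
after step 9 (op9 deq() → 82): queue <39,74,60>
after step 10 (op10 enq(27)): queue <39,74,60,27>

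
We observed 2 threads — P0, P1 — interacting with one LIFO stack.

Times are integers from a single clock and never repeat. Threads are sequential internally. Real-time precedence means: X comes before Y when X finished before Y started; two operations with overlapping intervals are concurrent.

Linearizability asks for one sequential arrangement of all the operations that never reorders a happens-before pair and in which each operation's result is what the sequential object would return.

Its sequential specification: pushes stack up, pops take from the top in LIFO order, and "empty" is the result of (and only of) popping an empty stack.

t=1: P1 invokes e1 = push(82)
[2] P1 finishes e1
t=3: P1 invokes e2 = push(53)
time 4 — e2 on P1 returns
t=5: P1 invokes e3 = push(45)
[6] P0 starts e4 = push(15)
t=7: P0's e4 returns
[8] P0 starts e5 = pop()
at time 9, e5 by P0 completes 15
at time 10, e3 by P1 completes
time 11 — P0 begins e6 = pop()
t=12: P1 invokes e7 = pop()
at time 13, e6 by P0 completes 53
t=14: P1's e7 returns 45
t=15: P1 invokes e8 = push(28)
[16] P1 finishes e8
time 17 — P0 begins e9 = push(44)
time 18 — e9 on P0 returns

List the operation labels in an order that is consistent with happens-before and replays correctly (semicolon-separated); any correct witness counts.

step 1: e1 push(82) — stack <82>
step 2: e2 push(53) — stack <82,53>
step 3: e3 push(45) — stack <82,53,45>
step 4: e4 push(15) — stack <82,53,45,15>
step 5: e5 pop() → 15 — stack <82,53,45>
step 6: e7 pop() → 45 — stack <82,53>
step 7: e6 pop() → 53 — stack <82>
step 8: e8 push(28) — stack <82,28>
step 9: e9 push(44) — stack <82,28,44>

e1; e2; e3; e4; e5; e7; e6; e8; e9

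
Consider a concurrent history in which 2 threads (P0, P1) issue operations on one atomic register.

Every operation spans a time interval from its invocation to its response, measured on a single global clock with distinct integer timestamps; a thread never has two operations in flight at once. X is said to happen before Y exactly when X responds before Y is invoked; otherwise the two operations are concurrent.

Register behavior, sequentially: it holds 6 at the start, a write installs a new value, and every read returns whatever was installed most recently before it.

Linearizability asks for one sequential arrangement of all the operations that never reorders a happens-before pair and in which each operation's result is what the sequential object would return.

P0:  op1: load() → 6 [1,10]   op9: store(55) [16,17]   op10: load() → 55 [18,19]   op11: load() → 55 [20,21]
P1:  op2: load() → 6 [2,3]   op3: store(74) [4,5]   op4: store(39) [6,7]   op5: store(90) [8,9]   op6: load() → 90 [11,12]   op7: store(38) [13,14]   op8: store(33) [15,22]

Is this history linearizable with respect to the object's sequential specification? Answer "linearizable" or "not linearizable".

linearizable

a witness: op1, op2, op3, op4, op5, op6, op7, op8, op9, op10, op11
1. op1 load() → 6, leaving value 6
2. op2 load() → 6, leaving value 6
3. op3 store(74), leaving value 74
4. op4 store(39), leaving value 39
5. op5 store(90), leaving value 90
6. op6 load() → 90, leaving value 90
7. op7 store(38), leaving value 38
8. op8 store(33), leaving value 33
9. op9 store(55), leaving value 55
10. op10 load() → 55, leaving value 55
11. op11 load() → 55, leaving value 55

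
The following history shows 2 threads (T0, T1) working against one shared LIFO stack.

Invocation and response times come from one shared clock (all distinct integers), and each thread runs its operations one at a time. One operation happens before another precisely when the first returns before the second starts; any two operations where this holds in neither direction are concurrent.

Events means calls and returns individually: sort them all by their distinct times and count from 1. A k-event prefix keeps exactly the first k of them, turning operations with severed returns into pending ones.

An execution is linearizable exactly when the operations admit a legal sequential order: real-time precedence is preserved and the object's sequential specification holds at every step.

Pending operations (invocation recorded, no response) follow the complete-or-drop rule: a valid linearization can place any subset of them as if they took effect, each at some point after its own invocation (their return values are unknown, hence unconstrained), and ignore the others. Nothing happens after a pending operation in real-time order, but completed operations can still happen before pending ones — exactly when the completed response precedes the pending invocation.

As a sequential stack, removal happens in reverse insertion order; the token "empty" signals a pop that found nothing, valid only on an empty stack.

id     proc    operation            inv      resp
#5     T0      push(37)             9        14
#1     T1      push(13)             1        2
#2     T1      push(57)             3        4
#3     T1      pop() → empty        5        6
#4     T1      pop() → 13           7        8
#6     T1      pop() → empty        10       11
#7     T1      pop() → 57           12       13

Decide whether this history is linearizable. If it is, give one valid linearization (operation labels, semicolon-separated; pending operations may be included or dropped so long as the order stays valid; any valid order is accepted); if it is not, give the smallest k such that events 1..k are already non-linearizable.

events 1..5 are fine; event 6 — the response of #3 at time 6 — makes the prefix non-linearizable
the completed operations (3 total) allow one real-time order; the LIFO stack replay rejects it
sample order #1, #2, #3 stalls at step 3 — #3 pop() → empty has no legal effect

not linearizable — minimal violating prefix: 6 events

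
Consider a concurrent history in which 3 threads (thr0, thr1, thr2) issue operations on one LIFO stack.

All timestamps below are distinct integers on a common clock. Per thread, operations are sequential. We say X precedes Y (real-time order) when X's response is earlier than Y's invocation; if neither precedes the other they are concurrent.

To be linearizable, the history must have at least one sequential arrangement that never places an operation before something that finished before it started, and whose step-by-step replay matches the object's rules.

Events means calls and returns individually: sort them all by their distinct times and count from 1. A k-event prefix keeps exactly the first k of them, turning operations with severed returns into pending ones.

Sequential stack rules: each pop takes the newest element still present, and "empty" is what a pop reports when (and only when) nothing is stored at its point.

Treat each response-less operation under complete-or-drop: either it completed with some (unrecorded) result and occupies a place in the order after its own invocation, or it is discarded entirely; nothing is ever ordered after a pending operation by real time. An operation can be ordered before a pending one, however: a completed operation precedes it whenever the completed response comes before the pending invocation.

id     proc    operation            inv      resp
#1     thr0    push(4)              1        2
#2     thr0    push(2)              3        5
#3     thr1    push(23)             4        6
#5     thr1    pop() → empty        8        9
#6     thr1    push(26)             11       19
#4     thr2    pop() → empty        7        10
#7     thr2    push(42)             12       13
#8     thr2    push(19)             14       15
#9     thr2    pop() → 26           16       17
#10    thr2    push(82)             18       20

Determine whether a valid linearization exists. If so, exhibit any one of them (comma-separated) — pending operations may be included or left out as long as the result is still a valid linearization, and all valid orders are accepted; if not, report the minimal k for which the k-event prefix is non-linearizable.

the violation lands at event 9, #5's response at time 9: events 1..8 linearize, events 1..9 do not
the 4 completed operations admit 2 real-time orders; each fails the LIFO stack replay
include/drop combinations of the 1 pending operation (#4) were all tried; none helps
for example #1, #2, #3, #5 (pending dropped) fails at step 4: #5 pop() → empty is not legal there
for example #1, #3, #2, #5 (pending dropped) fails at step 4: #5 pop() → empty is not legal there

not linearizable — minimal violating prefix: 9 events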